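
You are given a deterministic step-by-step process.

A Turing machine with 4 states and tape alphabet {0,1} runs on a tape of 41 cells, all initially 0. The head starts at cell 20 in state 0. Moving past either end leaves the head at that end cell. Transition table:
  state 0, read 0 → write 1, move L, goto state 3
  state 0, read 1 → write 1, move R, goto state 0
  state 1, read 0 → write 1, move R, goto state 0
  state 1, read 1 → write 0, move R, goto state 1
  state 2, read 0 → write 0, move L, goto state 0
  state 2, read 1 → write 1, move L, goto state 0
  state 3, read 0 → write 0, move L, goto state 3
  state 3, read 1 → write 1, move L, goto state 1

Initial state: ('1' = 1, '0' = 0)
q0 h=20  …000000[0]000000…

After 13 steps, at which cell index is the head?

7

t=0: q0 h=20  …000000[0]000000…
t=1: q3 h=19  …000000[0]100000…
t=2: q3 h=18  …000000[0]010000…
t=3: q3 h=17  …000000[0]001000…
t=4: q3 h=16  …000000[0]000100…
t=5: q3 h=15  …000000[0]000010…
t=6: q3 h=14  …000000[0]000001…
t=7: q3 h=13  …000000[0]000000…
t=8: q3 h=12  …000000[0]000000…
t=9: q3 h=11  …000000[0]000000…
t=10: q3 h=10  …000000[0]000000…
t=11: q3 h= 9  …000000[0]000000…
t=12: q3 h= 8  …000000[0]000000…
t=13: q3 h= 7  …000000[0]000000…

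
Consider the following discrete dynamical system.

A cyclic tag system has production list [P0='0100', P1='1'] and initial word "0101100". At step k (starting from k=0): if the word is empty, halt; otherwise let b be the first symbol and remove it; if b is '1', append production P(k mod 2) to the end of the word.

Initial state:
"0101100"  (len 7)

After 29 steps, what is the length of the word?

t=0: "0101100"  (len 7)
t=1: "101100"  (len 6)
t=2: "011001"  (len 6)
t=3: "11001"  (len 5)
t=4: "10011"  (len 5)
t=5: "00110100"  (len 8)
t=6: "0110100"  (len 7)
t=7: "110100"  (len 6)
t=8: "101001"  (len 6)
t=9: "010010100"  (len 9)
t=10: "10010100"  (len 8)
t=11: "00101000100"  (len 11)
t=12: "0101000100"  (len 10)
t=13: "101000100"  (len 9)
t=14: "010001001"  (len 9)
t=15: "10001001"  (len 8)
t=16: "00010011"  (len 8)
t=17: "0010011"  (len 7)
t=18: "010011"  (len 6)
t=19: "10011"  (len 5)
t=20: "00111"  (len 5)
t=21: "0111"  (len 4)
t=22: "111"  (len 3)
t=23: "110100"  (len 6)
t=24: "101001"  (len 6)
t=25: "010010100"  (len 9)
t=26: "10010100"  (len 8)
t=27: "00101000100"  (len 11)
t=28: "0101000100"  (len 10)
t=29: "101000100"  (len 9)

9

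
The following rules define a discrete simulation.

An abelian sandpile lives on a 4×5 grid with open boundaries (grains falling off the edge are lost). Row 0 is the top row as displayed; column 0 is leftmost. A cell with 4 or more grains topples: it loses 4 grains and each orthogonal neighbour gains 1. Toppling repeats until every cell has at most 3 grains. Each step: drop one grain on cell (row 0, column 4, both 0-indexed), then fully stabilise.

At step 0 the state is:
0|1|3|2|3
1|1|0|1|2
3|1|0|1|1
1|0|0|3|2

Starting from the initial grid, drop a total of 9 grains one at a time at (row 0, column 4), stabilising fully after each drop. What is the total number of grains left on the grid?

step 0: 0|1|3|2|3
1|1|0|1|2
3|1|0|1|1
1|0|0|3|2
step 1: 0|1|3|3|0
1|1|0|1|3
3|1|0|1|1
1|0|0|3|2
step 2: 0|1|3|3|1
1|1|0|1|3
3|1|0|1|1
1|0|0|3|2
step 3: 0|1|3|3|2
1|1|0|1|3
3|1|0|1|1
1|0|0|3|2
step 4: 0|1|3|3|3
1|1|0|1|3
3|1|0|1|1
1|0|0|3|2
step 5: 0|2|0|1|2
1|1|1|3|0
3|1|0|1|2
1|0|0|3|2
step 6: 0|2|0|1|3
1|1|1|3|0
3|1|0|1|2
1|0|0|3|2
step 7: 0|2|0|2|0
1|1|1|3|1
3|1|0|1|2
1|0|0|3|2
step 8: 0|2|0|2|1
1|1|1|3|1
3|1|0|1|2
1|0|0|3|2
step 9: 0|2|0|2|2
1|1|1|3|1
3|1|0|1|2
1|0|0|3|2

26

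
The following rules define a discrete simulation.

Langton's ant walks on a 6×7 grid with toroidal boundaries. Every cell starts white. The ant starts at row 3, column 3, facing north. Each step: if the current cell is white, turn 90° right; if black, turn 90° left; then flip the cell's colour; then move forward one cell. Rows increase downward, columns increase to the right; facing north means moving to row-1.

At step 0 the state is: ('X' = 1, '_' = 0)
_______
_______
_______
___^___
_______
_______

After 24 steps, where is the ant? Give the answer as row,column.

t=0: _______
_______
_______
___^___
_______
_______
t=1: _______
_______
_______
___X>__
_______
_______
t=2: _______
_______
_______
___XX__
____v__
_______
t=3: _______
_______
_______
___XX__
___<X__
_______
t=4: _______
_______
_______
___^X__
___XX__
_______
t=5: _______
_______
_______
__<_X__
___XX__
_______
t=6: _______
_______
__^____
__X_X__
___XX__
_______
t=7: _______
_______
__X>___
__X_X__
___XX__
_______
t=8: _______
_______
__XX___
__XvX__
___XX__
_______
t=9: _______
_______
__XX___
__<XX__
___XX__
_______
t=10: _______
_______
__XX___
___XX__
__vXX__
_______
t=11: _______
_______
__XX___
___XX__
_<XXX__
_______
t=12: _______
_______
__XX___
_^_XX__
_XXXX__
_______
t=13: _______
_______
__XX___
_X>XX__
_XXXX__
_______
t=14: _______
_______
__XX___
_XXXX__
_XvXX__
_______
t=15: _______
_______
__XX___
_XXXX__
_X_>X__
_______
t=16: _______
_______
__XX___
_XX^X__
_X__X__
_______
t=17: _______
_______
__XX___
_X<_X__
_X__X__
_______
t=18: _______
_______
__XX___
_X__X__
_Xv_X__
_______
t=19: _______
_______
__XX___
_X__X__
_<X_X__
_______
t=20: _______
_______
__XX___
_X__X__
__X_X__
_v_____
t=21: _______
_______
__XX___
_X__X__
__X_X__
<X_____
t=22: _______
_______
__XX___
_X__X__
^_X_X__
XX_____
t=23: _______
_______
__XX___
_X__X__
X>X_X__
XX_____
t=24: _______
_______
__XX___
_X__X__
XXX_X__
Xv_____

5,1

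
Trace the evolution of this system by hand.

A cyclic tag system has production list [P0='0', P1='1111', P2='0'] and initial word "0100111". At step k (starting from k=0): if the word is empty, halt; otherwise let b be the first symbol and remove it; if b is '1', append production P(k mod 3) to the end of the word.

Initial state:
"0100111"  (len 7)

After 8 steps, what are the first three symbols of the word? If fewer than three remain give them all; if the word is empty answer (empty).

step 0: "0100111"  (len 7)
step 1: "100111"  (len 6)
step 2: "001111111"  (len 9)
step 3: "01111111"  (len 8)
step 4: "1111111"  (len 7)
step 5: "1111111111"  (len 10)
step 6: "1111111110"  (len 10)
step 7: "1111111100"  (len 10)
step 8: "1111111001111"  (len 13)

111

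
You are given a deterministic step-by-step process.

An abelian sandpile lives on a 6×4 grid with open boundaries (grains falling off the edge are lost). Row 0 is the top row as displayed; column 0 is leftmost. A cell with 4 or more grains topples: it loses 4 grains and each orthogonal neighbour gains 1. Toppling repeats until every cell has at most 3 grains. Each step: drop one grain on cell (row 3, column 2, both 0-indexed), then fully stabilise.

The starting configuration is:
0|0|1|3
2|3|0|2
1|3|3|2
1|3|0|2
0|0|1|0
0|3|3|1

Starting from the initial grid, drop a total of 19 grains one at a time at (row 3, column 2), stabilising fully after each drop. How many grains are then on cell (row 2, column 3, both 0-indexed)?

1

[0] 0|0|1|3
2|3|0|2
1|3|3|2
1|3|0|2
0|0|1|0
0|3|3|1
[1] 0|0|1|3
2|3|0|2
1|3|3|2
1|3|1|2
0|0|1|0
0|3|3|1
[2] 0|0|1|3
2|3|0|2
1|3|3|2
1|3|2|2
0|0|1|0
0|3|3|1
[3] 0|0|1|3
2|3|0|2
1|3|3|2
1|3|3|2
0|0|1|0
0|3|3|1
[4] 0|1|1|3
3|0|2|2
2|2|1|3
2|1|2|3
0|1|2|0
0|3|3|1
[5] 0|1|1|3
3|0|2|2
2|2|1|3
2|1|3|3
0|1|2|0
0|3|3|1
[6] 0|1|1|3
3|0|2|3
2|2|3|0
2|2|1|1
0|1|3|1
0|3|3|1
[7] 0|1|1|3
3|0|2|3
2|2|3|0
2|2|2|1
0|1|3|1
0|3|3|1
[8] 0|1|1|3
3|0|2|3
2|2|3|0
2|2|3|1
0|1|3|1
0|3|3|1
[9] 0|1|1|3
3|0|3|3
2|3|0|1
2|3|2|2
0|3|1|2
1|0|1|2
[10] 0|1|1|3
3|0|3|3
2|3|0|1
2|3|3|2
0|3|1|2
1|0|1|2
[11] 0|1|1|3
3|1|3|3
3|0|2|1
3|2|1|3
1|0|3|2
1|1|1|2
[12] 0|1|1|3
3|1|3|3
3|0|2|1
3|2|2|3
1|0|3|2
1|1|1|2
[13] 0|1|1|3
3|1|3|3
3|0|2|1
3|2|3|3
1|0|3|2
1|1|1|2
[14] 0|1|1|3
3|1|3|3
3|0|3|2
3|3|2|1
1|1|1|0
1|1|2|3
[15] 0|1|1|3
3|1|3|3
3|0|3|2
3|3|3|1
1|1|1|0
1|1|2|3
[16] 1|1|3|0
0|3|1|2
1|3|2|0
1|1|2|3
2|2|2|0
1|1|2|3
[17] 1|1|3|0
0|3|1|2
1|3|2|0
1|1|3|3
2|2|2|0
1|1|2|3
[18] 1|1|3|0
0|3|1|2
1|3|3|1
1|2|1|0
2|2|3|1
1|1|2|3
[19] 1|1|3|0
0|3|1|2
1|3|3|1
1|2|2|0
2|2|3|1
1|1|2|3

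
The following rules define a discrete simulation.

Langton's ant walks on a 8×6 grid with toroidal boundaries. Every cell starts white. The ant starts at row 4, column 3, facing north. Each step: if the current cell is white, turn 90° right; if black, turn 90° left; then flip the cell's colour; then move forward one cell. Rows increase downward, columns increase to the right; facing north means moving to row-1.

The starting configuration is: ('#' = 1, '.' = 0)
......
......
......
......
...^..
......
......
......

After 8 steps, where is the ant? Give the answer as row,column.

4,3

step 0: ......
......
......
......
...^..
......
......
......
step 1: ......
......
......
......
...#>.
......
......
......
step 2: ......
......
......
......
...##.
....v.
......
......
step 3: ......
......
......
......
...##.
...<#.
......
......
step 4: ......
......
......
......
...^#.
...##.
......
......
step 5: ......
......
......
......
..<.#.
...##.
......
......
step 6: ......
......
......
..^...
..#.#.
...##.
......
......
step 7: ......
......
......
..#>..
..#.#.
...##.
......
......
step 8: ......
......
......
..##..
..#v#.
...##.
......
......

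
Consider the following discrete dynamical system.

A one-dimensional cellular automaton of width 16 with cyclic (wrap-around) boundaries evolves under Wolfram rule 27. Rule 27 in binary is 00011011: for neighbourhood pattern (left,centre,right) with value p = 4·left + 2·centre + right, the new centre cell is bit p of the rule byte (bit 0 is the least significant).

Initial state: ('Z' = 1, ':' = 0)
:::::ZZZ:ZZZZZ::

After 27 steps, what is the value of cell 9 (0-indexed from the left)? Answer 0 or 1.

t=0: :::::ZZZ:ZZZZZ::
t=1: ZZZZZZ:::Z::::ZZ
t=2: ::::::ZZZ:ZZZZZ:
t=3: ZZZZZZZ:::Z::::Z
t=4: :::::::ZZZ:ZZZZZ
t=5: ZZZZZZZZ:::Z::::
t=6: Z:::::::ZZZ:ZZZZ
t=7: :ZZZZZZZZ:::Z:::
t=8: ZZ:::::::ZZZ:ZZZ
t=9: ::ZZZZZZZZ:::Z::
t=10: ZZZ:::::::ZZZ:ZZ
t=11: :::ZZZZZZZZ:::Z:
t=12: ZZZZ:::::::ZZZ:Z
t=13: ::::ZZZZZZZZ:::Z
t=14: ZZZZZ:::::::ZZZ:
t=15: Z::::ZZZZZZZZ:::
t=16: :ZZZZZ:::::::ZZZ
t=17: :Z::::ZZZZZZZZ::
t=18: Z:ZZZZZ:::::::ZZ
t=19: ::Z::::ZZZZZZZZ:
t=20: ZZ:ZZZZZ:::::::Z
t=21: :::Z::::ZZZZZZZZ
t=22: ZZZ:ZZZZZ:::::::
t=23: Z:::Z::::ZZZZZZZ
t=24: :ZZZ:ZZZZZ::::::
t=25: ZZ:::Z::::ZZZZZZ
t=26: ::ZZZ:ZZZZZ:::::
t=27: ZZZ:::Z::::ZZZZZ

0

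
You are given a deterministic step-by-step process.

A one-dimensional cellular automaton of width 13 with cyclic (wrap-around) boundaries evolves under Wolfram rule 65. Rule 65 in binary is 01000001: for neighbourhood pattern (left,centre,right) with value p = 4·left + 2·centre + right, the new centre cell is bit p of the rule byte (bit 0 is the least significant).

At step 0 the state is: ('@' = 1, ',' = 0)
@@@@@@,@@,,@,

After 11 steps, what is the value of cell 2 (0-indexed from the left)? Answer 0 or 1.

[0] @@@@@@,@@,,@,
[1] ,,,,,@,,@,,,,
[2] @@@@,,,,,,@@@
[3] ,,,@,@@@@,,,,
[4] @@,,,,,,@,@@@
[5] ,@,@@@@,,,,,,
[6] ,,,,,,@,@@@@@
[7] ,@@@@,,,,,,,@
[8] ,,,,@,@@@@@,,
[9] @@@,,,,,,,@,@
[10] ,,@,@@@@@,,,,
[11] @,,,,,,,@,@@@

0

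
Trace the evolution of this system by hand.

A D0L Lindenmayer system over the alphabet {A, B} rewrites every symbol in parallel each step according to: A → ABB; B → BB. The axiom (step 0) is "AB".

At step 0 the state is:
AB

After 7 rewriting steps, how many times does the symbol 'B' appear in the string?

382

t=0: AB
t=1: ABBBB
t=2: ABBBBBBBBBB
t=3: ABBBBBBBBBBBBBBBBBBBBBB
t=4: ABBBBBBBBBBBBBBBBBBBBBBBBBBBBBBBBBBBBBBBBBBBBBB
t=5: ABBBBBBBBBBBBBBBBBBBBBBBBBBBBBBBBBBBBBBBBBBBBBBBBBBBBBBBBBBBBBBBBBBBBBBBBBBBBBBBBBBBBBBBBBBBBBB
t=6: ABBBBBBBBBBBBBBBBBBBBBBBBBBBBBBBBBBBBBBBBBBBBBBBBBBBBBBBBB…BBBBBBBBBBBBBBBBBBBBBBBBBBBBBBBBBBBBBBBBBBBBBBBBBBBBBBBBBB  (len 191)
t=7: ABBBBBBBBBBBBBBBBBBBBBBBBBBBBBBBBBBBBBBBBBBBBBBBBBBBBBBBBB…BBBBBBBBBBBBBBBBBBBBBBBBBBBBBBBBBBBBBBBBBBBBBBBBBBBBBBBBBB  (len 383)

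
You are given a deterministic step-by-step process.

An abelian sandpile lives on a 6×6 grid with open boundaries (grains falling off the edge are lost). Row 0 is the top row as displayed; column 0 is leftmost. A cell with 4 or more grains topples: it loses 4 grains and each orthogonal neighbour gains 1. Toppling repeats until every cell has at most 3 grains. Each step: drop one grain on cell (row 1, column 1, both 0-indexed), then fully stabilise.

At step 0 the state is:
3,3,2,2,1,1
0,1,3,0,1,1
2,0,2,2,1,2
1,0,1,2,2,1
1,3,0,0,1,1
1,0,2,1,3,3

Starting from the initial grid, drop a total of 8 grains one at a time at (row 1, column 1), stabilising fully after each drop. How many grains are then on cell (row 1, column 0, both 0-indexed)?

3

gen 0: 3,3,2,2,1,1
0,1,3,0,1,1
2,0,2,2,1,2
1,0,1,2,2,1
1,3,0,0,1,1
1,0,2,1,3,3
gen 1: 3,3,2,2,1,1
0,2,3,0,1,1
2,0,2,2,1,2
1,0,1,2,2,1
1,3,0,0,1,1
1,0,2,1,3,3
gen 2: 3,3,2,2,1,1
0,3,3,0,1,1
2,0,2,2,1,2
1,0,1,2,2,1
1,3,0,0,1,1
1,0,2,1,3,3
gen 3: 0,2,0,3,1,1
2,2,1,1,1,1
2,1,3,2,1,2
1,0,1,2,2,1
1,3,0,0,1,1
1,0,2,1,3,3
gen 4: 0,2,0,3,1,1
2,3,1,1,1,1
2,1,3,2,1,2
1,0,1,2,2,1
1,3,0,0,1,1
1,0,2,1,3,3
gen 5: 0,3,0,3,1,1
3,0,2,1,1,1
2,2,3,2,1,2
1,0,1,2,2,1
1,3,0,0,1,1
1,0,2,1,3,3
gen 6: 0,3,0,3,1,1
3,1,2,1,1,1
2,2,3,2,1,2
1,0,1,2,2,1
1,3,0,0,1,1
1,0,2,1,3,3
gen 7: 0,3,0,3,1,1
3,2,2,1,1,1
2,2,3,2,1,2
1,0,1,2,2,1
1,3,0,0,1,1
1,0,2,1,3,3
gen 8: 0,3,0,3,1,1
3,3,2,1,1,1
2,2,3,2,1,2
1,0,1,2,2,1
1,3,0,0,1,1
1,0,2,1,3,3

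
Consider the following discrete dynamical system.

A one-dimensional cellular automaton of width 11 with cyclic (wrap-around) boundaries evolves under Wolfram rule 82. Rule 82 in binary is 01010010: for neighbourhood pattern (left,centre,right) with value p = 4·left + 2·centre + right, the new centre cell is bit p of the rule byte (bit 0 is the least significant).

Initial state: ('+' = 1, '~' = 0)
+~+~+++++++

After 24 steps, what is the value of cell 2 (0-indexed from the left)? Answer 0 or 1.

1

k=0  +~+~+++++++
k=1  +~~~~~~~~~~
k=2  ~+~~~~~~~~+
k=3  ~~+~~~~~~+~
k=4  ~+~+~~~~+~+
k=5  ~~~~+~~+~~~
k=6  ~~~+~++~+~~
k=7  ~~+~~~+~~+~
k=8  ~+~+~+~++~+
k=9  ~~~~~~~~+~~
k=10  ~~~~~~~+~+~
k=11  ~~~~~~+~~~+
k=12  +~~~~+~+~+~
k=13  ~+~~+~~~~~~
k=14  +~++~+~~~~~
k=15  ~~~+~~+~~~+
k=16  +~+~++~+~+~
k=17  ~~~~~+~~~~~
k=18  ~~~~+~+~~~~
k=19  ~~~+~~~+~~~
k=20  ~~+~+~+~+~~
k=21  ~+~~~~~~~+~
k=22  +~+~~~~~+~+
k=23  +~~+~~~+~~~
k=24  ~++~+~+~+~+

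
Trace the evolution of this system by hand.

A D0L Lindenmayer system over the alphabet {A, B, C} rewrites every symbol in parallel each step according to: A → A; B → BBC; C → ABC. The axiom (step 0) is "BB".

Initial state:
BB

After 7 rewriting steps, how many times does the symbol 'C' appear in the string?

gen 0: BB
gen 1: BBCBBC
gen 2: BBCBBCABCBBCBBCABC
gen 3: BBCBBCABCBBCBBCABCABBCABCBBCBBCABCBBCBBCABCABBCABC
gen 4: BBCBBCABCBBCBBCABCABBCABCBBCBBCABCBBCBBCABCABBCABCABBCBBCA…BBCBBCABCABBCABCBBCBBCABCBBCBBCABCABBCABCABBCBBCABCABBCABC  (len 134)
gen 5: BBCBBCABCBBCBBCABCABBCABCBBCBBCABCBBCBBCABCABBCABCABBCBBCA…BCBBCABCABBCABCABBCBBCABCBBCBBCABCABBCABCABBCBBCABCABBCABC  (len 354)
gen 6: BBCBBCABCBBCBBCABCABBCABCBBCBBCABCBBCBBCABCABBCABCABBCBBCA…BCBBCABCABBCABCABBCBBCABCBBCBBCABCABBCABCABBCBBCABCABBCABC  (len 930)
gen 7: BBCBBCABCBBCBBCABCABBCABCBBCBBCABCBBCBBCABCABBCABCABBCBBCA…BCBBCABCABBCABCABBCBBCABCBBCBBCABCABBCABCABBCBBCABCABBCABC  (len 2438)

754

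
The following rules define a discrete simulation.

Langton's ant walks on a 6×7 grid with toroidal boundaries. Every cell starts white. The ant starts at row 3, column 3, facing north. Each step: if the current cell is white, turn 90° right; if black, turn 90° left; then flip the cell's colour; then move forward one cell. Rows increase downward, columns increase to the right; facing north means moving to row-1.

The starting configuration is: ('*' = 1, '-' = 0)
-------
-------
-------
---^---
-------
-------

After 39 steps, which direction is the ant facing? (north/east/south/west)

[0] -------
-------
-------
---^---
-------
-------
[1] -------
-------
-------
---*>--
-------
-------
[2] -------
-------
-------
---**--
----v--
-------
[3] -------
-------
-------
---**--
---<*--
-------
[4] -------
-------
-------
---^*--
---**--
-------
[5] -------
-------
-------
--<-*--
---**--
-------
[6] -------
-------
--^----
--*-*--
---**--
-------
[7] -------
-------
--*>---
--*-*--
---**--
-------
[8] -------
-------
--**---
--*v*--
---**--
-------
[9] -------
-------
--**---
--<**--
---**--
-------
[10] -------
-------
--**---
---**--
--v**--
-------
[11] -------
-------
--**---
---**--
-<***--
-------
[12] -------
-------
--**---
-^-**--
-****--
-------
[13] -------
-------
--**---
-*>**--
-****--
-------
[14] -------
-------
--**---
-****--
-*v**--
-------
[15] -------
-------
--**---
-****--
-*->*--
-------
[16] -------
-------
--**---
-**^*--
-*--*--
-------
[17] -------
-------
--**---
-*<-*--
-*--*--
-------
[18] -------
-------
--**---
-*--*--
-*v-*--
-------
[19] -------
-------
--**---
-*--*--
-<*-*--
-------
[20] -------
-------
--**---
-*--*--
--*-*--
-v-----
[21] -------
-------
--**---
-*--*--
--*-*--
<*-----
[22] -------
-------
--**---
-*--*--
^-*-*--
**-----
[23] -------
-------
--**---
-*--*--
*>*-*--
**-----
[24] -------
-------
--**---
-*--*--
***-*--
*v-----
[25] -------
-------
--**---
-*--*--
***-*--
*->----
[26] --v----
-------
--**---
-*--*--
***-*--
*-*----
[27] -<*----
-------
--**---
-*--*--
***-*--
*-*----
[28] -**----
-------
--**---
-*--*--
***-*--
*^*----
[29] -**----
-------
--**---
-*--*--
***-*--
**>----
[30] -**----
-------
--**---
-*--*--
**^-*--
**-----
[31] -**----
-------
--**---
-*--*--
*<--*--
**-----
[32] -**----
-------
--**---
-*--*--
*---*--
*v-----
[33] -**----
-------
--**---
-*--*--
*---*--
*->----
[34] -*v----
-------
--**---
-*--*--
*---*--
*-*----
[35] -*->---
-------
--**---
-*--*--
*---*--
*-*----
[36] -*-*---
---v---
--**---
-*--*--
*---*--
*-*----
[37] -*-*---
--<*---
--**---
-*--*--
*---*--
*-*----
[38] -*^*---
--**---
--**---
-*--*--
*---*--
*-*----
[39] -**>---
--**---
--**---
-*--*--
*---*--
*-*----

east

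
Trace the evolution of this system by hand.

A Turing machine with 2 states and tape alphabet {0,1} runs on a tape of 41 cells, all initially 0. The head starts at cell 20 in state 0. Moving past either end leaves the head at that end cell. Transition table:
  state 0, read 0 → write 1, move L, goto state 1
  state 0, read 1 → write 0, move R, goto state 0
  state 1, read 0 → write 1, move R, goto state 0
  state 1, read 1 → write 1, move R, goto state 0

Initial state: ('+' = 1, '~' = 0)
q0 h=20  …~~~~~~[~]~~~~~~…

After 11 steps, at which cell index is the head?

k=0  q0 h=20  …~~~~~~[~]~~~~~~…
k=1  q1 h=19  …~~~~~~[~]+~~~~~…
k=2  q0 h=20  …~~~~~+[+]~~~~~~…
k=3  q0 h=21  …~~~~+~[~]~~~~~~…
k=4  q1 h=20  …~~~~~+[~]+~~~~~…
k=5  q0 h=21  …~~~~++[+]~~~~~~…
k=6  q0 h=22  …~~~++~[~]~~~~~~…
k=7  q1 h=21  …~~~~++[~]+~~~~~…
k=8  q0 h=22  …~~~+++[+]~~~~~~…
k=9  q0 h=23  …~~+++~[~]~~~~~~…
k=10  q1 h=22  …~~~+++[~]+~~~~~…
k=11  q0 h=23  …~~++++[+]~~~~~~…

23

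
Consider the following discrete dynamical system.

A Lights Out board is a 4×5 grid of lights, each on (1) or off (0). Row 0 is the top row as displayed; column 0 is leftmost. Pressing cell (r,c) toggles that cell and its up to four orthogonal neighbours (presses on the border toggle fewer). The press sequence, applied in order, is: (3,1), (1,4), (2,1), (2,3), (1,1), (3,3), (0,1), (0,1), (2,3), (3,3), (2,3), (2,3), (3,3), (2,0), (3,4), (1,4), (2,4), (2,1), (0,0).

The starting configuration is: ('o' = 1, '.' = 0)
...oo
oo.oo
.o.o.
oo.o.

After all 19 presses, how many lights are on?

gen 0: ...oo
oo.oo
.o.o.
oo.o.
gen 1: ...oo
oo.oo
...o.
..oo.
gen 2: ...o.
oo...
...oo
..oo.
gen 3: ...o.
o....
ooooo
.ooo.
gen 4: ...o.
o..o.
oo...
.oo..
gen 5: .o.o.
.ooo.
o....
.oo..
gen 6: .o.o.
.ooo.
o..o.
.o.oo
gen 7: o.oo.
..oo.
o..o.
.o.oo
gen 8: .o.o.
.ooo.
o..o.
.o.oo
gen 9: .o.o.
.oo..
o.o.o
.o..o
gen 10: .o.o.
.oo..
o.ooo
.ooo.
gen 11: .o.o.
.ooo.
o....
.oo..
gen 12: .o.o.
.oo..
o.ooo
.ooo.
gen 13: .o.o.
.oo..
o.o.o
.o..o
gen 14: .o.o.
ooo..
.oo.o
oo..o
gen 15: .o.o.
ooo..
.oo..
oo.o.
gen 16: .o.oo
ooooo
.oo.o
oo.o.
gen 17: .o.oo
oooo.
.ooo.
oo.oo
gen 18: .o.oo
o.oo.
o..o.
o..oo
gen 19: o..oo
..oo.
o..o.
o..oo

10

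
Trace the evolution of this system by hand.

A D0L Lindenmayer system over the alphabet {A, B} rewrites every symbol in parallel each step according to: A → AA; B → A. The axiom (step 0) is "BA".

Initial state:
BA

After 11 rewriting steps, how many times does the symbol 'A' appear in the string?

3072

gen 0: BA
gen 1: AAA
gen 2: AAAAAA
gen 3: AAAAAAAAAAAA
gen 4: AAAAAAAAAAAAAAAAAAAAAAAA
gen 5: AAAAAAAAAAAAAAAAAAAAAAAAAAAAAAAAAAAAAAAAAAAAAAAA
gen 6: AAAAAAAAAAAAAAAAAAAAAAAAAAAAAAAAAAAAAAAAAAAAAAAAAAAAAAAAAAAAAAAAAAAAAAAAAAAAAAAAAAAAAAAAAAAAAAAA
gen 7: AAAAAAAAAAAAAAAAAAAAAAAAAAAAAAAAAAAAAAAAAAAAAAAAAAAAAAAAAA…AAAAAAAAAAAAAAAAAAAAAAAAAAAAAAAAAAAAAAAAAAAAAAAAAAAAAAAAAA  (len 192)
gen 8: AAAAAAAAAAAAAAAAAAAAAAAAAAAAAAAAAAAAAAAAAAAAAAAAAAAAAAAAAA…AAAAAAAAAAAAAAAAAAAAAAAAAAAAAAAAAAAAAAAAAAAAAAAAAAAAAAAAAA  (len 384)
gen 9: AAAAAAAAAAAAAAAAAAAAAAAAAAAAAAAAAAAAAAAAAAAAAAAAAAAAAAAAAA…AAAAAAAAAAAAAAAAAAAAAAAAAAAAAAAAAAAAAAAAAAAAAAAAAAAAAAAAAA  (len 768)
gen 10: AAAAAAAAAAAAAAAAAAAAAAAAAAAAAAAAAAAAAAAAAAAAAAAAAAAAAAAAAA…AAAAAAAAAAAAAAAAAAAAAAAAAAAAAAAAAAAAAAAAAAAAAAAAAAAAAAAAAA  (len 1536)
gen 11: AAAAAAAAAAAAAAAAAAAAAAAAAAAAAAAAAAAAAAAAAAAAAAAAAAAAAAAAAA…AAAAAAAAAAAAAAAAAAAAAAAAAAAAAAAAAAAAAAAAAAAAAAAAAAAAAAAAAA  (len 3072)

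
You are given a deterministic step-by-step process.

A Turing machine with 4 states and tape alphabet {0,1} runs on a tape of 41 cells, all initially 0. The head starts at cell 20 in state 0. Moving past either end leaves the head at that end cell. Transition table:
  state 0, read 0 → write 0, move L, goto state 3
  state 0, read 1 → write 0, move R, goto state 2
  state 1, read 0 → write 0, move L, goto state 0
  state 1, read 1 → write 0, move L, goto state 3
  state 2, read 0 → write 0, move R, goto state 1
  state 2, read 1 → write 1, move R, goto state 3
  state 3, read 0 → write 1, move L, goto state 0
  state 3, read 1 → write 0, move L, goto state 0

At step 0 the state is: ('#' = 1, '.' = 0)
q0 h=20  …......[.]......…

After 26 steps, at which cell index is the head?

[0] q0 h=20  …......[.]......…
[1] q3 h=19  …......[.]......…
[2] q0 h=18  …......[.]#.....…
[3] q3 h=17  …......[.].#....…
[4] q0 h=16  …......[.]#.#...…
[5] q3 h=15  …......[.].#.#..…
[6] q0 h=14  …......[.]#.#.#.…
[7] q3 h=13  …......[.].#.#.#…
[8] q0 h=12  …......[.]#.#.#.…
[9] q3 h=11  …......[.].#.#.#…
[10] q0 h=10  …......[.]#.#.#.…
[11] q3 h= 9  …......[.].#.#.#…
[12] q0 h= 8  …......[.]#.#.#.…
[13] q3 h= 7  …......[.].#.#.#…
[14] q0 h= 6  |......[.]#.#.#.…
[15] q3 h= 5  |.....[.].#.#.#…
[16] q0 h= 4  |....[.]#.#.#.…
[17] q3 h= 3  |...[.].#.#.#…
[18] q0 h= 2  |..[.]#.#.#.…
[19] q3 h= 1  |.[.].#.#.#…
[20] q0 h= 0  |[.]#.#.#.…
[21] q3 h= 0  |[.]#.#.#.…
[22] q0 h= 0  |[#]#.#.#.…
[23] q2 h= 1  |.[#].#.#.#…
[24] q3 h= 2  |.#[.]#.#.#.…
[25] q0 h= 1  |.[#]##.#.#…
[26] q2 h= 2  |..[#]#.#.#.…

2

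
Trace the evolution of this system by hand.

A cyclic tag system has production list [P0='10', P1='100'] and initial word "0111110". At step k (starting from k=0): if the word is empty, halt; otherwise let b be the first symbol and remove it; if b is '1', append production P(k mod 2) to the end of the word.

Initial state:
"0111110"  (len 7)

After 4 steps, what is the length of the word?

11

step 0: "0111110"  (len 7)
step 1: "111110"  (len 6)
step 2: "11110100"  (len 8)
step 3: "111010010"  (len 9)
step 4: "11010010100"  (len 11)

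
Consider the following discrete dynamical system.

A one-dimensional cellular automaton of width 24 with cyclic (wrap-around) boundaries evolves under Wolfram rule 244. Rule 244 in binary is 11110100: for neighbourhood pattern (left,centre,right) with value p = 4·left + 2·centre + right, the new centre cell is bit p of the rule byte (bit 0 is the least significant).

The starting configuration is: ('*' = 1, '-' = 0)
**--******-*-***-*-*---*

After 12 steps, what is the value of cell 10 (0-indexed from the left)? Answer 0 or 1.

gen 0: **--******-*-***-*-*---*
gen 1: ***--********-*******---
gen 2: -***--********-*******--
gen 3: --***--********-*******-
gen 4: ---***--********-*******
gen 5: *---***--********-******
gen 6: **---***--********-*****
gen 7: ***---***--********-****
gen 8: ****---***--********-***
gen 9: *****---***--********-**
gen 10: ******---***--********-*
gen 11: *******---***--********-
gen 12: -*******---***--********

0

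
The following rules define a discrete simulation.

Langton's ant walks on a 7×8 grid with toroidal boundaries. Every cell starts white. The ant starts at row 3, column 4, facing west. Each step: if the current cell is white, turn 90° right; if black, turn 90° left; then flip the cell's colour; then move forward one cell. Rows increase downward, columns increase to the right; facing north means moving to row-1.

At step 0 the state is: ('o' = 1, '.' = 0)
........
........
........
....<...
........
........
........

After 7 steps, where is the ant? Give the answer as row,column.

t=0: ........
........
........
....<...
........
........
........
t=1: ........
........
....^...
....o...
........
........
........
t=2: ........
........
....o>..
....o...
........
........
........
t=3: ........
........
....oo..
....ov..
........
........
........
t=4: ........
........
....oo..
....<o..
........
........
........
t=5: ........
........
....oo..
.....o..
....v...
........
........
t=6: ........
........
....oo..
.....o..
...<o...
........
........
t=7: ........
........
....oo..
...^.o..
...oo...
........
........

3,3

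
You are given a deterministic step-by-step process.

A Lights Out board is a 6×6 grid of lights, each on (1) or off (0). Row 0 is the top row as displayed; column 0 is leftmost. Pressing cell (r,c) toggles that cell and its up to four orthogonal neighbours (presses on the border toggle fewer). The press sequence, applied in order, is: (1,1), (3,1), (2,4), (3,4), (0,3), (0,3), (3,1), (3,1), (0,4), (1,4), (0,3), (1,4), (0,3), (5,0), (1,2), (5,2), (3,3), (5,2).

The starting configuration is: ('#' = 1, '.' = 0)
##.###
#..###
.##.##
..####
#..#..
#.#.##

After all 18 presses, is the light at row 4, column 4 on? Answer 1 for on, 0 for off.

1

0) ##.###
#..###
.##.##
..####
#..#..
#.#.##
1) #..###
.#####
..#.##
..####
#..#..
#.#.##
2) #..###
.#####
.##.##
##.###
##.#..
#.#.##
3) #..###
.###.#
.###..
##.#.#
##.#..
#.#.##
4) #..###
.###.#
.####.
##..#.
##.##.
#.#.##
5) #.#..#
.##..#
.####.
##..#.
##.##.
#.#.##
6) #..###
.###.#
.####.
##..#.
##.##.
#.#.##
7) #..###
.###.#
..###.
..#.#.
#..##.
#.#.##
8) #..###
.###.#
.####.
##..#.
##.##.
#.#.##
9) #.....
.#####
.####.
##..#.
##.##.
#.#.##
10) #...#.
.##...
.###..
##..#.
##.##.
#.#.##
11) #.##..
.###..
.###..
##..#.
##.##.
#.#.##
12) #.###.
.##.##
.####.
##..#.
##.##.
#.#.##
13) #.....
.#####
.####.
##..#.
##.##.
#.#.##
14) #.....
.#####
.####.
##..#.
.#.##.
.##.##
15) #.#...
....##
.#.##.
##..#.
.#.##.
.##.##
16) #.#...
....##
.#.##.
##..#.
.####.
...###
17) #.#...
....##
.#..#.
####..
.##.#.
...###
18) #.#...
....##
.#..#.
####..
.#..#.
.##.##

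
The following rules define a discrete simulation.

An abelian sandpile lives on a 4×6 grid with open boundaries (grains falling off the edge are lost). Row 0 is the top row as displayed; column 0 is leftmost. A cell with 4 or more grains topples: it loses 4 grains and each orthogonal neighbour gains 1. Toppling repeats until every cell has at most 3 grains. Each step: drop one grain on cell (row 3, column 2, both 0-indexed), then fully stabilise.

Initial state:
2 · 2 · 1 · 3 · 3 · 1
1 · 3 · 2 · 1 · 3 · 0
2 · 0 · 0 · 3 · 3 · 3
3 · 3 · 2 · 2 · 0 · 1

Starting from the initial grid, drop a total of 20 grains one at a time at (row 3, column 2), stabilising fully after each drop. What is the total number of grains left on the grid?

46

[0] 2 · 2 · 1 · 3 · 3 · 1
1 · 3 · 2 · 1 · 3 · 0
2 · 0 · 0 · 3 · 3 · 3
3 · 3 · 2 · 2 · 0 · 1
[1] 2 · 2 · 1 · 3 · 3 · 1
1 · 3 · 2 · 1 · 3 · 0
2 · 0 · 0 · 3 · 3 · 3
3 · 3 · 3 · 2 · 0 · 1
[2] 2 · 2 · 1 · 3 · 3 · 1
1 · 3 · 2 · 1 · 3 · 0
3 · 1 · 1 · 3 · 3 · 3
0 · 1 · 1 · 3 · 0 · 1
[3] 2 · 2 · 1 · 3 · 3 · 1
1 · 3 · 2 · 1 · 3 · 0
3 · 1 · 1 · 3 · 3 · 3
0 · 1 · 2 · 3 · 0 · 1
[4] 2 · 2 · 1 · 3 · 3 · 1
1 · 3 · 2 · 1 · 3 · 0
3 · 1 · 1 · 3 · 3 · 3
0 · 1 · 3 · 3 · 0 · 1
[5] 2 · 2 · 2 · 1 · 1 · 2
1 · 3 · 3 · 0 · 2 · 2
3 · 1 · 3 · 2 · 2 · 0
0 · 2 · 1 · 1 · 2 · 2
[6] 2 · 2 · 2 · 1 · 1 · 2
1 · 3 · 3 · 0 · 2 · 2
3 · 1 · 3 · 2 · 2 · 0
0 · 2 · 2 · 1 · 2 · 2
[7] 2 · 2 · 2 · 1 · 1 · 2
1 · 3 · 3 · 0 · 2 · 2
3 · 1 · 3 · 2 · 2 · 0
0 · 2 · 3 · 1 · 2 · 2
[8] 2 · 3 · 3 · 1 · 1 · 2
2 · 0 · 1 · 1 · 2 · 2
3 · 3 · 1 · 3 · 2 · 0
0 · 3 · 1 · 2 · 2 · 2
[9] 2 · 3 · 3 · 1 · 1 · 2
2 · 0 · 1 · 1 · 2 · 2
3 · 3 · 1 · 3 · 2 · 0
0 · 3 · 2 · 2 · 2 · 2
[10] 2 · 3 · 3 · 1 · 1 · 2
2 · 0 · 1 · 1 · 2 · 2
3 · 3 · 1 · 3 · 2 · 0
0 · 3 · 3 · 2 · 2 · 2
[11] 2 · 3 · 3 · 1 · 1 · 2
3 · 1 · 1 · 1 · 2 · 2
0 · 1 · 3 · 3 · 2 · 0
2 · 1 · 1 · 3 · 2 · 2
[12] 2 · 3 · 3 · 1 · 1 · 2
3 · 1 · 1 · 1 · 2 · 2
0 · 1 · 3 · 3 · 2 · 0
2 · 1 · 2 · 3 · 2 · 2
[13] 2 · 3 · 3 · 1 · 1 · 2
3 · 1 · 1 · 1 · 2 · 2
0 · 1 · 3 · 3 · 2 · 0
2 · 1 · 3 · 3 · 2 · 2
[14] 2 · 3 · 3 · 1 · 1 · 2
3 · 1 · 2 · 2 · 2 · 2
0 · 2 · 1 · 1 · 3 · 0
2 · 2 · 2 · 1 · 3 · 2
[15] 2 · 3 · 3 · 1 · 1 · 2
3 · 1 · 2 · 2 · 2 · 2
0 · 2 · 1 · 1 · 3 · 0
2 · 2 · 3 · 1 · 3 · 2
[16] 2 · 3 · 3 · 1 · 1 · 2
3 · 1 · 2 · 2 · 2 · 2
0 · 2 · 2 · 1 · 3 · 0
2 · 3 · 0 · 2 · 3 · 2
[17] 2 · 3 · 3 · 1 · 1 · 2
3 · 1 · 2 · 2 · 2 · 2
0 · 2 · 2 · 1 · 3 · 0
2 · 3 · 1 · 2 · 3 · 2
[18] 2 · 3 · 3 · 1 · 1 · 2
3 · 1 · 2 · 2 · 2 · 2
0 · 2 · 2 · 1 · 3 · 0
2 · 3 · 2 · 2 · 3 · 2
[19] 2 · 3 · 3 · 1 · 1 · 2
3 · 1 · 2 · 2 · 2 · 2
0 · 2 · 2 · 1 · 3 · 0
2 · 3 · 3 · 2 · 3 · 2
[20] 2 · 3 · 3 · 1 · 1 · 2
3 · 1 · 2 · 2 · 2 · 2
0 · 3 · 3 · 1 · 3 · 0
3 · 0 · 1 · 3 · 3 · 2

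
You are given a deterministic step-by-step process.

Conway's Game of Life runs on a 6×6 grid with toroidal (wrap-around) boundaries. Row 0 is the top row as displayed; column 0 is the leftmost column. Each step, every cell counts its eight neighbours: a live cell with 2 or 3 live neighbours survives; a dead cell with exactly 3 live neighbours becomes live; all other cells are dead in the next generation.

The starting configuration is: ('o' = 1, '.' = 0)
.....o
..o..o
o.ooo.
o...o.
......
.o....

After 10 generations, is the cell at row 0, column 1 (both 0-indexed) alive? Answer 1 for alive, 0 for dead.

gen 0: .....o
..o..o
o.ooo.
o...o.
......
.o....
gen 1: o.....
ooo..o
o.o.o.
.o..o.
......
......
gen 2: o....o
..oo..
..o.o.
.o.o.o
......
......
gen 3: ......
.ooooo
.o..o.
..ooo.
......
......
gen 4: ..ooo.
oooooo
oo....
..ooo.
...o..
......
gen 5: o.....
......
......
.oooo.
..ooo.
..o.o.
gen 6: ......
......
..oo..
.o..o.
.....o
.oo.oo
gen 7: ......
......
..oo..
..ooo.
.ooo.o
o...oo
gen 8: .....o
......
..o.o.
......
.o....
oooooo
gen 9: .ooo.o
......
......
......
.o.ooo
.ooooo
gen 10: .o...o
..o...
......
....o.
.o...o
......

1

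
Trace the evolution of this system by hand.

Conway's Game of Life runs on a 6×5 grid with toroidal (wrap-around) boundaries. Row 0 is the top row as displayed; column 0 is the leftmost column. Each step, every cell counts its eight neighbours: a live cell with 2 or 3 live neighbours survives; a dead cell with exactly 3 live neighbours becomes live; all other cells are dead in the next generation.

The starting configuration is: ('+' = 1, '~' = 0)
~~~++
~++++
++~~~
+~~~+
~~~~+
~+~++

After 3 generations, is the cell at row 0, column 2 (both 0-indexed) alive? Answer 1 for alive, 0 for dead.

0

k=0  ~~~++
~++++
++~~~
+~~~+
~~~~+
~+~++
k=1  ~+~~~
~+~~~
~~~~~
~+~~+
~~~~~
~~+~~
k=2  ~++~~
~~~~~
+~~~~
~~~~~
~~~~~
~~~~~
k=3  ~~~~~
~+~~~
~~~~~
~~~~~
~~~~~
~~~~~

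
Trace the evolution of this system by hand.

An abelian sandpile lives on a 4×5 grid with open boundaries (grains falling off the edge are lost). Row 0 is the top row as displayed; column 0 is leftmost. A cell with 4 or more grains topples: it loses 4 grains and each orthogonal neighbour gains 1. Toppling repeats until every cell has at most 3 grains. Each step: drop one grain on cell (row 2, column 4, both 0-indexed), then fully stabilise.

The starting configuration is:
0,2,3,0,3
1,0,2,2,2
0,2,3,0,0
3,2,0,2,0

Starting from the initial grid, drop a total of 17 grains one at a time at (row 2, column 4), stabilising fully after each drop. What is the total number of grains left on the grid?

0) 0,2,3,0,3
1,0,2,2,2
0,2,3,0,0
3,2,0,2,0
1) 0,2,3,0,3
1,0,2,2,2
0,2,3,0,1
3,2,0,2,0
2) 0,2,3,0,3
1,0,2,2,2
0,2,3,0,2
3,2,0,2,0
3) 0,2,3,0,3
1,0,2,2,2
0,2,3,0,3
3,2,0,2,0
4) 0,2,3,0,3
1,0,2,2,3
0,2,3,1,0
3,2,0,2,1
5) 0,2,3,0,3
1,0,2,2,3
0,2,3,1,1
3,2,0,2,1
6) 0,2,3,0,3
1,0,2,2,3
0,2,3,1,2
3,2,0,2,1
7) 0,2,3,0,3
1,0,2,2,3
0,2,3,1,3
3,2,0,2,1
8) 0,2,3,1,0
1,0,2,3,1
0,2,3,2,1
3,2,0,2,2
9) 0,2,3,1,0
1,0,2,3,1
0,2,3,2,2
3,2,0,2,2
10) 0,2,3,1,0
1,0,2,3,1
0,2,3,2,3
3,2,0,2,2
11) 0,2,3,1,0
1,0,2,3,2
0,2,3,3,0
3,2,0,2,3
12) 0,2,3,1,0
1,0,2,3,2
0,2,3,3,1
3,2,0,2,3
13) 0,2,3,1,0
1,0,2,3,2
0,2,3,3,2
3,2,0,2,3
14) 0,2,3,1,0
1,0,2,3,2
0,2,3,3,3
3,2,0,2,3
15) 0,3,0,3,1
1,1,1,2,0
0,3,1,3,3
3,2,2,0,1
16) 0,3,0,3,1
1,1,1,3,1
0,3,2,0,1
3,2,2,1,2
17) 0,3,0,3,1
1,1,1,3,1
0,3,2,0,2
3,2,2,1,2

31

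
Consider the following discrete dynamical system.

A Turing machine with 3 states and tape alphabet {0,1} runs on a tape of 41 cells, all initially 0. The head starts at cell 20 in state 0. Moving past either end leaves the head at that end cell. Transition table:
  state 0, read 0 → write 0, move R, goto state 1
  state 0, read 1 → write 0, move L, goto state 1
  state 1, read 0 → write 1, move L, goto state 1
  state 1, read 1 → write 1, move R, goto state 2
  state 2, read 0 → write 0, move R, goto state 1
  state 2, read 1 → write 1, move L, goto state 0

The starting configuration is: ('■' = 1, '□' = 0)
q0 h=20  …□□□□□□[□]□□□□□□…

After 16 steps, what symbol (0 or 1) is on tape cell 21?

k=0  q0 h=20  …□□□□□□[□]□□□□□□…
k=1  q1 h=21  …□□□□□□[□]□□□□□□…
k=2  q1 h=20  …□□□□□□[□]■□□□□□…
k=3  q1 h=19  …□□□□□□[□]■■□□□□…
k=4  q1 h=18  …□□□□□□[□]■■■□□□…
k=5  q1 h=17  …□□□□□□[□]■■■■□□…
k=6  q1 h=16  …□□□□□□[□]■■■■■□…
k=7  q1 h=15  …□□□□□□[□]■■■■■■…
k=8  q1 h=14  …□□□□□□[□]■■■■■■…
k=9  q1 h=13  …□□□□□□[□]■■■■■■…
k=10  q1 h=12  …□□□□□□[□]■■■■■■…
k=11  q1 h=11  …□□□□□□[□]■■■■■■…
k=12  q1 h=10  …□□□□□□[□]■■■■■■…
k=13  q1 h= 9  …□□□□□□[□]■■■■■■…
k=14  q1 h= 8  …□□□□□□[□]■■■■■■…
k=15  q1 h= 7  …□□□□□□[□]■■■■■■…
k=16  q1 h= 6  |□□□□□□[□]■■■■■■…

1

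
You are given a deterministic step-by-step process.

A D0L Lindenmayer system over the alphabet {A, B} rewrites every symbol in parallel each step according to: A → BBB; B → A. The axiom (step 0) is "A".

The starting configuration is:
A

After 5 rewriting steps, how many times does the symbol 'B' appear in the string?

0) A
1) BBB
2) AAA
3) BBBBBBBBB
4) AAAAAAAAA
5) BBBBBBBBBBBBBBBBBBBBBBBBBBB

27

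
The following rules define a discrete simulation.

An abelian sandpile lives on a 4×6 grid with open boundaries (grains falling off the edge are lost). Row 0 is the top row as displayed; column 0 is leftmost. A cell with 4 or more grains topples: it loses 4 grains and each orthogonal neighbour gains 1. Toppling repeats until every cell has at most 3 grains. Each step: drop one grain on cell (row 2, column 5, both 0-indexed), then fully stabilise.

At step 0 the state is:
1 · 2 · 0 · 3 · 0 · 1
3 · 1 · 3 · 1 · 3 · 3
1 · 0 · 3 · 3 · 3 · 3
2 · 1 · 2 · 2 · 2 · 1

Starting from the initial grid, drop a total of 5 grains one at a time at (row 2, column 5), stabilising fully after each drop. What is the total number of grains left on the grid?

45

gen 0: 1 · 2 · 0 · 3 · 0 · 1
3 · 1 · 3 · 1 · 3 · 3
1 · 0 · 3 · 3 · 3 · 3
2 · 1 · 2 · 2 · 2 · 1
gen 1: 1 · 2 · 2 · 0 · 2 · 2
3 · 2 · 1 · 1 · 2 · 1
1 · 1 · 1 · 2 · 2 · 2
2 · 1 · 3 · 3 · 3 · 2
gen 2: 1 · 2 · 2 · 0 · 2 · 2
3 · 2 · 1 · 1 · 2 · 1
1 · 1 · 1 · 2 · 2 · 3
2 · 1 · 3 · 3 · 3 · 2
gen 3: 1 · 2 · 2 · 0 · 2 · 2
3 · 2 · 1 · 1 · 2 · 2
1 · 1 · 1 · 2 · 3 · 0
2 · 1 · 3 · 3 · 3 · 3
gen 4: 1 · 2 · 2 · 0 · 2 · 2
3 · 2 · 1 · 1 · 2 · 2
1 · 1 · 1 · 2 · 3 · 1
2 · 1 · 3 · 3 · 3 · 3
gen 5: 1 · 2 · 2 · 0 · 2 · 2
3 · 2 · 1 · 1 · 2 · 2
1 · 1 · 1 · 2 · 3 · 2
2 · 1 · 3 · 3 · 3 · 3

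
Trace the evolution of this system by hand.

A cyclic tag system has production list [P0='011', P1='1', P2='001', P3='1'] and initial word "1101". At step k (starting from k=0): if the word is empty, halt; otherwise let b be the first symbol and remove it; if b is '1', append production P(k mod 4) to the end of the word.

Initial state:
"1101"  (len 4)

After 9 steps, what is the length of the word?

8

0) "1101"  (len 4)
1) "101011"  (len 6)
2) "010111"  (len 6)
3) "10111"  (len 5)
4) "01111"  (len 5)
5) "1111"  (len 4)
6) "1111"  (len 4)
7) "111001"  (len 6)
8) "110011"  (len 6)
9) "10011011"  (len 8)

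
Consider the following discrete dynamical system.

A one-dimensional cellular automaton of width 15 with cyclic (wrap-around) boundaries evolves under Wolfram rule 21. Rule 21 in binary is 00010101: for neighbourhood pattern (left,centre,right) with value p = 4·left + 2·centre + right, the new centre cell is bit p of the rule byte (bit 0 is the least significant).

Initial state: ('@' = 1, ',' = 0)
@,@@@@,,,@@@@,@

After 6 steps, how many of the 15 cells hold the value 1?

12

t=0: @,@@@@,,,@@@@,@
t=1: ,,,,,,@@,,,,,,,
t=2: @@@@@,,,@@@@@@@
t=3: ,,,,,@@,,,,,,,,
t=4: @@@@,,,@@@@@@@@
t=5: ,,,,@@,,,,,,,,,
t=6: @@@,,,@@@@@@@@@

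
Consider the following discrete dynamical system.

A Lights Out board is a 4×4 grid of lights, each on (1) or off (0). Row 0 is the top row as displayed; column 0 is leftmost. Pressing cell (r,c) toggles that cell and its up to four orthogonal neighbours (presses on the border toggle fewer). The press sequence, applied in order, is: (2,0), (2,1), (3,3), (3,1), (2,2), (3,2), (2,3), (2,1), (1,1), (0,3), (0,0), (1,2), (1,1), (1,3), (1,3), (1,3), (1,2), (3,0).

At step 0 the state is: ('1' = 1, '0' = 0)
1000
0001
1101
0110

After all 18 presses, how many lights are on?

8

gen 0: 1000
0001
1101
0110
gen 1: 1000
1001
0001
1110
gen 2: 1000
1101
1111
1010
gen 3: 1000
1101
1110
1001
gen 4: 1000
1101
1010
0111
gen 5: 1000
1111
1101
0101
gen 6: 1000
1111
1111
0010
gen 7: 1000
1110
1100
0011
gen 8: 1000
1010
0010
0111
gen 9: 1100
0100
0110
0111
gen 10: 1111
0101
0110
0111
gen 11: 0011
1101
0110
0111
gen 12: 0001
1010
0100
0111
gen 13: 0101
0100
0000
0111
gen 14: 0100
0111
0001
0111
gen 15: 0101
0100
0000
0111
gen 16: 0100
0111
0001
0111
gen 17: 0110
0000
0011
0111
gen 18: 0110
0000
1011
1011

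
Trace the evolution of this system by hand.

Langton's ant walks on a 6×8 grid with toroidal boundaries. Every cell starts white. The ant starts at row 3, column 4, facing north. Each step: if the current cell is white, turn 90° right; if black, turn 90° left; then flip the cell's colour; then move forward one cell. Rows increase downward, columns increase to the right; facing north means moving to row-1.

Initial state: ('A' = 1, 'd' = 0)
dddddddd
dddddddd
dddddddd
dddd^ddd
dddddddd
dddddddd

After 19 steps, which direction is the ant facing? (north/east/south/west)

0) dddddddd
dddddddd
dddddddd
dddd^ddd
dddddddd
dddddddd
1) dddddddd
dddddddd
dddddddd
ddddA>dd
dddddddd
dddddddd
2) dddddddd
dddddddd
dddddddd
ddddAAdd
dddddvdd
dddddddd
3) dddddddd
dddddddd
dddddddd
ddddAAdd
dddd<Add
dddddddd
4) dddddddd
dddddddd
dddddddd
dddd^Add
ddddAAdd
dddddddd
5) dddddddd
dddddddd
dddddddd
ddd<dAdd
ddddAAdd
dddddddd
6) dddddddd
dddddddd
ddd^dddd
dddAdAdd
ddddAAdd
dddddddd
7) dddddddd
dddddddd
dddA>ddd
dddAdAdd
ddddAAdd
dddddddd
8) dddddddd
dddddddd
dddAAddd
dddAvAdd
ddddAAdd
dddddddd
9) dddddddd
dddddddd
dddAAddd
ddd<AAdd
ddddAAdd
dddddddd
10) dddddddd
dddddddd
dddAAddd
ddddAAdd
dddvAAdd
dddddddd
11) dddddddd
dddddddd
dddAAddd
ddddAAdd
dd<AAAdd
dddddddd
12) dddddddd
dddddddd
dddAAddd
dd^dAAdd
ddAAAAdd
dddddddd
13) dddddddd
dddddddd
dddAAddd
ddA>AAdd
ddAAAAdd
dddddddd
14) dddddddd
dddddddd
dddAAddd
ddAAAAdd
ddAvAAdd
dddddddd
15) dddddddd
dddddddd
dddAAddd
ddAAAAdd
ddAd>Add
dddddddd
16) dddddddd
dddddddd
dddAAddd
ddAA^Add
ddAddAdd
dddddddd
17) dddddddd
dddddddd
dddAAddd
ddA<dAdd
ddAddAdd
dddddddd
18) dddddddd
dddddddd
dddAAddd
ddAddAdd
ddAvdAdd
dddddddd
19) dddddddd
dddddddd
dddAAddd
ddAddAdd
dd<AdAdd
dddddddd

west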